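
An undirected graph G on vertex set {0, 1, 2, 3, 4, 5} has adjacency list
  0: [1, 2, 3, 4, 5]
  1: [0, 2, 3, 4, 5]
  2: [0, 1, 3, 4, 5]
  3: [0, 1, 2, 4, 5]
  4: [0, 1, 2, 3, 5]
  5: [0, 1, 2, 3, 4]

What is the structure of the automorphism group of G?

All 6 vertices are pairwise adjacent: G = K_6. Any permutation of the 6 vertices preserves K_6, so Aut(K_6) = S_6 of order 6! = 720.

the symmetric group on 6 letters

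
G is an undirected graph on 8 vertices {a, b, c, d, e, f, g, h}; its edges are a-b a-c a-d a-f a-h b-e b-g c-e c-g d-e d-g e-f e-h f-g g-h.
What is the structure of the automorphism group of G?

The vertices split by degree into {a, e, g} (degree 5) and {b, c, d, f, h} (degree 3); every edge runs between the two parts, so G is the complete bipartite graph K_{3,5}. Automorphisms preserve the bipartition setwise (since the parts differ in size) and act as S_5 × S_3 within it; |Aut| = 720.

S_5 × S_3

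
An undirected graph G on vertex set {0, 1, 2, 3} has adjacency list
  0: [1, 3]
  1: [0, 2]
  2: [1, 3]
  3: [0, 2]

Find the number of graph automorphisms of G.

G is 2-regular and bipartite on 2^2 = 4 vertices with girth 4; it is the hypercube graph Q_2. Aut(Q_2) consists of the signed permutations of the 2 coordinate axes: 2! permutations times 2^2 sign flips, so |Aut| = 2^2·2! = 8.

8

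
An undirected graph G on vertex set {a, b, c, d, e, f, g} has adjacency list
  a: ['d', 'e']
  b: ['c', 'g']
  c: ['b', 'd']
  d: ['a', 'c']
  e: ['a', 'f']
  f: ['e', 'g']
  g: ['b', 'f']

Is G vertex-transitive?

G is 2-regular and connected on 7 vertices, i.e. the cycle C_7. The automorphisms of the 7-cycle are exactly the symmetries of a regular 7-gon: the dihedral group D_7, |D_7| = 14. Under this action every vertex can be carried to every other, so G is vertex-transitive.

Yes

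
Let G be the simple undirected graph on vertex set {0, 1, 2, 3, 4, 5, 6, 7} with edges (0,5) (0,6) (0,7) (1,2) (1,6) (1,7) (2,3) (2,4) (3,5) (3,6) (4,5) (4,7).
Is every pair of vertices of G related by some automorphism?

G is 3-regular and bipartite on 2^3 = 8 vertices with girth 4; it is the hypercube graph Q_3. Aut(Q_3) consists of the signed permutations of the 3 coordinate axes: 3! permutations times 2^3 sign flips, so |Aut| = 2^3·3! = 48. This group acts transitively on the 8 vertices.

Yes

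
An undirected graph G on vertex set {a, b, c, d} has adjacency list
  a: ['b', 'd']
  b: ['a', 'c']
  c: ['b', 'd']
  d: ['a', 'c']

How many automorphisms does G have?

Every vertex has degree 2 and the graph is connected, so G is the 4-cycle C_4. C_4 has 4 rotations and 4 reflections, so Aut(C_4) ≅ D_4 of order 8.

8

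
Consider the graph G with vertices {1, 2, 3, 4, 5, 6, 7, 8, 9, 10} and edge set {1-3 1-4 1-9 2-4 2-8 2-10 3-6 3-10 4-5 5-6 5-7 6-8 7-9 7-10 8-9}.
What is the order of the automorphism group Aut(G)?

120

G is 3-regular on 10 vertices with no triangles and no 4-cycles (girth 5): this is the Petersen graph. It is a classical fact that the Petersen graph has automorphism group S_5 (order 120), arising from its description as the Kneser graph K(5,2).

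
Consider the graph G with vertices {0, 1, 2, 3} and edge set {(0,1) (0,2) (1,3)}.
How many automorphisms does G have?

The degree sequence is [2, 2, 1, 1]; the two degree-1 vertices 2 and 3 are the ends of a path, so G = P_4. The only nontrivial automorphism of a path is the end-to-end reflection, so Aut(G) ≅ Z_2.

2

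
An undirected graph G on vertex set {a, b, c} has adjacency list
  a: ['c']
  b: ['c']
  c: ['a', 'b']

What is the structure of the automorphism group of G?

The degree sequence is [1, 1, 2]; the two degree-1 vertices a and b are the ends of a path, so G = P_3. A path has exactly one nontrivial symmetry — reversal — giving Aut(G) of order 2.

the cyclic group of order 2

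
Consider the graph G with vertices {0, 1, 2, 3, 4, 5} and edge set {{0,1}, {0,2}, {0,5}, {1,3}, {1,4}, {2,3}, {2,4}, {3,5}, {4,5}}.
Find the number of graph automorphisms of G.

G is 3-regular and bipartite with parts {1, 2, 5} and {0, 3, 4} (each part is independent and every cross-pair is an edge), so G = K_{3,3}. Aut(K_{3,3}) is the wreath product S_3 ≀ Z_2: permute within each part, then optionally swap the parts; |Aut| = 2·(3!)² = 72.

72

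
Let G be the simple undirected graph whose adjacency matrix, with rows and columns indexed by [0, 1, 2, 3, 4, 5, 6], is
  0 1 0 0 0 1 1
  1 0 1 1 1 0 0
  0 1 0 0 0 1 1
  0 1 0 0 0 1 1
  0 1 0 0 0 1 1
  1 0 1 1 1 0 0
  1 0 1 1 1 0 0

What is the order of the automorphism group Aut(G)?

The vertices split by degree into {1, 5, 6} (degree 4) and {0, 2, 3, 4} (degree 3); every edge runs between the two parts, so G is the complete bipartite graph K_{3,4}. The parts have unequal sizes, so no automorphism swaps them; each part is permuted independently, giving S_4 × S_3 of order 4!·3! = 144.

144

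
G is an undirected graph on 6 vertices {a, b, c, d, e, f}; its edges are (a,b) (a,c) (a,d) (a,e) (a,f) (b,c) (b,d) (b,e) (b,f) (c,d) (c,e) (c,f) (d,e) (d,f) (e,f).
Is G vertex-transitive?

Yes

Every vertex has degree 5, so G is the complete graph K_6. Any permutation of the 6 vertices preserves K_6, so Aut(K_6) = S_6 of order 6! = 720. This group acts transitively on the 6 vertices.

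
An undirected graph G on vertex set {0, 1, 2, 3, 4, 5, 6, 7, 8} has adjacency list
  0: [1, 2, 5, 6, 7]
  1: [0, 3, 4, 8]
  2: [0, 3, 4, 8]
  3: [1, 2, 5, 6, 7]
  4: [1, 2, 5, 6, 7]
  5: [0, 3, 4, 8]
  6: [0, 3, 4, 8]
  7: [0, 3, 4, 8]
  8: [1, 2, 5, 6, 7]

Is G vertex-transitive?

Automorphisms preserve degree, but G has vertices of degree 4 and vertices of degree 5; no automorphism maps one to the other, so G is not vertex-transitive.

No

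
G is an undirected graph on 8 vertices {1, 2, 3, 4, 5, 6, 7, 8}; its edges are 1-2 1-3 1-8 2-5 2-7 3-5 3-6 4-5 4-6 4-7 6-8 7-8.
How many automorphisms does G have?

G is 3-regular and bipartite on 2^3 = 8 vertices with girth 4; it is the hypercube graph Q_3. The symmetry group of the 3-cube is the hyperoctahedral group B_3 = Z_2 ≀ S_3, of order 2^3·3! = 48.

48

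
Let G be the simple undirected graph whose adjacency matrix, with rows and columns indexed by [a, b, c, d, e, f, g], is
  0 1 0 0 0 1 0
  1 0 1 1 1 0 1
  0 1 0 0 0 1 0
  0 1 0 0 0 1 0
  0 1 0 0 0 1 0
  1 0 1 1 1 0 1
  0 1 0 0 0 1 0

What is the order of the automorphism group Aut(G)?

The vertices split by degree into {b, f} (degree 5) and {a, c, d, e, g} (degree 2); every edge runs between the two parts, so G is the complete bipartite graph K_{2,5}. Automorphisms preserve the bipartition setwise (since the parts differ in size) and act as S_5 × S_2 within it; |Aut| = 240.

240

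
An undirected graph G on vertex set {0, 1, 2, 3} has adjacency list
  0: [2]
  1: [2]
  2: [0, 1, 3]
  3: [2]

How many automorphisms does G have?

6

Vertex 2 has degree 3 and every other vertex has degree 1, so G is the star K_{1,3} with centre 2. The 3 leaves are pairwise interchangeable while the centre is fixed, giving Aut(G) = S_3.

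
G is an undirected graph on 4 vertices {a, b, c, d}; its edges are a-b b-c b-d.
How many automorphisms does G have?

6

Vertex b has degree 3 and every other vertex has degree 1, so G is the star K_{1,3} with centre b. The 3 leaves are pairwise interchangeable while the centre is fixed, giving Aut(G) = S_3.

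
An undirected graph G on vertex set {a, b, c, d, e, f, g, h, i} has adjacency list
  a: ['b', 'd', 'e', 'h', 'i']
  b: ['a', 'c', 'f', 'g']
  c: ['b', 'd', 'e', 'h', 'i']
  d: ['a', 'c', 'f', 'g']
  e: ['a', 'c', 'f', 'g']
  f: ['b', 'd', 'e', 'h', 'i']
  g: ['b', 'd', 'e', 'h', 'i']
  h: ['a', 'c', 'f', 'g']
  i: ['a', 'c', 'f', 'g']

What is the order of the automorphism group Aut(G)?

The vertices split by degree into {a, c, f, g} (degree 5) and {b, d, e, h, i} (degree 4); every edge runs between the two parts, so G is the complete bipartite graph K_{4,5}. Automorphisms preserve the bipartition setwise (since the parts differ in size) and act as S_5 × S_4 within it; |Aut| = 2880.

2880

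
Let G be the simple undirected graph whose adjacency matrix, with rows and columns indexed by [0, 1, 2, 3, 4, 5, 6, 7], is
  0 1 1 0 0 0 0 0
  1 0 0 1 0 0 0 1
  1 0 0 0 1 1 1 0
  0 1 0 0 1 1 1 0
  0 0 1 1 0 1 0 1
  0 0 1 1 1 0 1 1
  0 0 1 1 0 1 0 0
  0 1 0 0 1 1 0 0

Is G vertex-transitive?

Vertex 0 is the only vertex of degree 2, so every automorphism fixes it; G is not vertex-transitive.

No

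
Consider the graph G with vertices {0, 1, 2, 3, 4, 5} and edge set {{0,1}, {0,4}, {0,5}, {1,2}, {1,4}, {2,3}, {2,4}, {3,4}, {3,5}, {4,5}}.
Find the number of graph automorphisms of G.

Vertex 4 is the unique vertex of degree 5; the remaining 5 vertices each have degree 3 and induce a cycle, so G is the wheel on 6 vertices with hub 4. With the hub fixed, the remaining symmetry is that of the rim cycle C_5, giving the dihedral group D_5.

10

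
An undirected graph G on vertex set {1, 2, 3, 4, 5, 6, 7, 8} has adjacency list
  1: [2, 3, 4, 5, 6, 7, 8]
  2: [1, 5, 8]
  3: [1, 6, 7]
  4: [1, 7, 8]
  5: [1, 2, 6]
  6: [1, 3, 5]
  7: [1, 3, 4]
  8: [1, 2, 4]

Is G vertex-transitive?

Vertex 1 is the only vertex of degree 7, so every automorphism fixes it; G is not vertex-transitive.

No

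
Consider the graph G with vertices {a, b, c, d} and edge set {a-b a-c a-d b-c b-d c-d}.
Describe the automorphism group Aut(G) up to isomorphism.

the symmetric group on 4 letters

All 4 vertices are pairwise adjacent: G = K_4. Every bijection on the vertex set is an automorphism of K_4; hence Aut(K_4) ≅ S_4, order 24.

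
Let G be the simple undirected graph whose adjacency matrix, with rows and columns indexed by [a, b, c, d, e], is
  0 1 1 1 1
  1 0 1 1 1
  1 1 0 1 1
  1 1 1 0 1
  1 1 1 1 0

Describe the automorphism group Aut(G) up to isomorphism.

the symmetric group on 5 letters

All 5 vertices are pairwise adjacent: G = K_5. Every bijection on the vertex set is an automorphism of K_5; hence Aut(K_5) ≅ S_5, order 120.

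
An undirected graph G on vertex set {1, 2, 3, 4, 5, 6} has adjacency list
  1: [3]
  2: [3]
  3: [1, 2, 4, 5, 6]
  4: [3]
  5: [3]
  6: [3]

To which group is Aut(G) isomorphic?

the symmetric group on 5 letters

Vertex 3 has degree 5 and every other vertex has degree 1, so G is the star K_{1,5} with centre 3. Any automorphism fixes the centre and permutes the 5 leaves freely, so Aut(G) ≅ S_5 of order 5! = 120.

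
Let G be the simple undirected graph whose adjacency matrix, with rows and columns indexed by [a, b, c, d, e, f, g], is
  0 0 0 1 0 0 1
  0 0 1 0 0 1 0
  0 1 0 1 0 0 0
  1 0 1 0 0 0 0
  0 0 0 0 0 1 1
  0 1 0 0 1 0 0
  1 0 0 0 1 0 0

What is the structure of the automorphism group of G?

G is 2-regular and connected on 7 vertices, i.e. the cycle C_7. C_7 has 7 rotations and 7 reflections, so Aut(C_7) ≅ D_7 of order 14.

D_7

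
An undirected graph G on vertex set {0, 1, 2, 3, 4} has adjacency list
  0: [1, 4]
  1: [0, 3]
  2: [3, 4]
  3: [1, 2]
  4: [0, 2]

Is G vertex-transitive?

Yes

Every vertex has degree 2 and the graph is connected, so G is the 5-cycle C_5. C_5 has 5 rotations and 5 reflections, so Aut(C_5) ≅ D_5 of order 10. This group acts transitively on the 5 vertices.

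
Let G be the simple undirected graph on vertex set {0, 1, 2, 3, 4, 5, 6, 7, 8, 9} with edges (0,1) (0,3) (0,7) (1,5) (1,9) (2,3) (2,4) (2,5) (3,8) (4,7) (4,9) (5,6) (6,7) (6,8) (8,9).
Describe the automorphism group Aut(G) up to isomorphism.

S_5

G is 3-regular on 10 vertices with no triangles and no 4-cycles (girth 5): this is the Petersen graph. Viewing the Petersen graph as the Kneser graph K(5,2) — vertices are 2-subsets of {1,…,5}, edges join disjoint pairs — its automorphisms are exactly the permutations of the 5-element set, so Aut ≅ S_5 of order 120.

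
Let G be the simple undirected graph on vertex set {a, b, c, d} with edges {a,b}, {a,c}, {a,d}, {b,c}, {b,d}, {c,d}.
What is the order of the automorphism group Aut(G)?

Every vertex has degree 3, so G is the complete graph K_4. Any permutation of the 4 vertices preserves K_4, so Aut(K_4) = S_4 of order 4! = 24.

24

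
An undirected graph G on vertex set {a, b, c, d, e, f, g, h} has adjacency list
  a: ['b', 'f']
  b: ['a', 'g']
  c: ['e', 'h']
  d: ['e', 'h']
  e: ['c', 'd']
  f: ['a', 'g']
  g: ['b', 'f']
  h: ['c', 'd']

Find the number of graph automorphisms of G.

128

G has two connected components, {a, b, f, g} and {c, d, e, h}; each is 2-regular, so G = C_4 ⊔ C_4. Aut of a disjoint union of two copies of C_4 is the wreath product D_4 ≀ Z_2, of order 2·8² = 128.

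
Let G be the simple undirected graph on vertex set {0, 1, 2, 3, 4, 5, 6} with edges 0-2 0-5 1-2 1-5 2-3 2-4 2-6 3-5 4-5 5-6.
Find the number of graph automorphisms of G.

240

The vertices split by degree into {2, 5} (degree 5) and {0, 1, 3, 4, 6} (degree 2); every edge runs between the two parts, so G is the complete bipartite graph K_{2,5}. The parts have unequal sizes, so no automorphism swaps them; each part is permuted independently, giving S_2 × S_5 of order 2!·5! = 240.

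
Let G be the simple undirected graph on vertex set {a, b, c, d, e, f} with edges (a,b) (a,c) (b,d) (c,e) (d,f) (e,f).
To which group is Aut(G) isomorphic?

G is 2-regular and connected on 6 vertices, i.e. the cycle C_6. The automorphisms of the 6-cycle are exactly the symmetries of a regular 6-gon: the dihedral group D_6, |D_6| = 12.

the dihedral group of order 12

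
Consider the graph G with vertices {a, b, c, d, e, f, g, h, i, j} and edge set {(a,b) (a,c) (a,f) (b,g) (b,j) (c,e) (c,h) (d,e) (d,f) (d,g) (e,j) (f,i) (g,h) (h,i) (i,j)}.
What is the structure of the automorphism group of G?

the symmetric group S_5

G is 3-regular on 10 vertices with no triangles and no 4-cycles (girth 5): this is the Petersen graph. It is a classical fact that the Petersen graph has automorphism group S_5 (order 120), arising from its description as the Kneser graph K(5,2).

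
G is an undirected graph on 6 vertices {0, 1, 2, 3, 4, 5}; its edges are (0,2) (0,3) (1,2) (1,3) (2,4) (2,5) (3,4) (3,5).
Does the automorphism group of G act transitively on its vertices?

Automorphisms preserve degree, but G has vertices of degree 2 and vertices of degree 4; no automorphism maps one to the other, so G is not vertex-transitive.

No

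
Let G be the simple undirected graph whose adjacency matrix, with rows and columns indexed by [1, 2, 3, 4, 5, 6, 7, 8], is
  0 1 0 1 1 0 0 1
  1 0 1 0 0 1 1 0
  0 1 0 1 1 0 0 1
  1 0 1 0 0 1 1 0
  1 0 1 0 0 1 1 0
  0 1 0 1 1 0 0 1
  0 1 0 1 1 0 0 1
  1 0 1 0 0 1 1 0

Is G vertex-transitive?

G is 4-regular and bipartite with parts {2, 4, 5, 8} and {1, 3, 6, 7} (each part is independent and every cross-pair is an edge), so G = K_{4,4}. Each part can be permuted independently (S_4 × S_4) and the two equal-size parts can also be swapped, giving (S_4 × S_4) ⋊ Z_2 of order 2·(4!)² = 1152. This group acts transitively on the 8 vertices.

Yes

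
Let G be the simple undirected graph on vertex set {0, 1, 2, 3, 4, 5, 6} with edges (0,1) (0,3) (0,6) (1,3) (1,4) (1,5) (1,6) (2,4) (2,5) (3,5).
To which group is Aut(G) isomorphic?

the trivial group

The degree sequence is [3, 5, 2, 3, 2, 3, 2]. Checking the degree-preserving permutations of the vertex set shows that none except the identity preserves every edge, so Aut(G) is trivial.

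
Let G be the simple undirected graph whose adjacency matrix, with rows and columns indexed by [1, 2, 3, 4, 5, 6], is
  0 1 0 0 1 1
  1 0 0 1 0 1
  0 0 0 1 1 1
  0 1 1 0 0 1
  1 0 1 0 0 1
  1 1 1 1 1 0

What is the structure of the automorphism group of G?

D_5

Vertex 6 is the unique vertex of degree 5; the remaining 5 vertices each have degree 3 and induce a cycle, so G is the wheel on 6 vertices with hub 6. Every automorphism fixes the hub and acts on the rim 5-cycle, so Aut(G) ≅ Aut(C_5) = D_5 of order 10.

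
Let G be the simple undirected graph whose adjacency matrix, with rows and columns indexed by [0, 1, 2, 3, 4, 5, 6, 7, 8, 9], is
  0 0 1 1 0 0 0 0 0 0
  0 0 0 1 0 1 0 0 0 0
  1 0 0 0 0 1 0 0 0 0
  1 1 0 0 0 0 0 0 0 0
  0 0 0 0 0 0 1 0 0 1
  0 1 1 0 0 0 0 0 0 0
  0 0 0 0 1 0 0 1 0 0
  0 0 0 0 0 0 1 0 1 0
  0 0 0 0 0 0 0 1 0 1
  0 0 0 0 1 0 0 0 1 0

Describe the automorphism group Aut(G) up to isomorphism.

(D_5 × D_5) ⋊ Z_2

G has two connected components, {4, 6, 7, 8, 9} and {0, 1, 2, 3, 5}; each is 2-regular, so G = C_5 ⊔ C_5. Aut of a disjoint union of two copies of C_5 is the wreath product D_5 ≀ Z_2, of order 2·10² = 200.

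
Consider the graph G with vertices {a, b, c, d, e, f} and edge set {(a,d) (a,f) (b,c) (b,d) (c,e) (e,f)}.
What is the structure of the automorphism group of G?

Every vertex has degree 2 and the graph is connected, so G is the 6-cycle C_6. The automorphisms of the 6-cycle are exactly the symmetries of a regular 6-gon: the dihedral group D_6, |D_6| = 12.

the dihedral group of order 12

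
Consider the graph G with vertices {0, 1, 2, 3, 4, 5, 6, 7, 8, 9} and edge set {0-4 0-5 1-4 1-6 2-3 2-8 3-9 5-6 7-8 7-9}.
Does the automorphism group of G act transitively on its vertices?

Yes

G has two connected components, {2, 3, 7, 8, 9} and {0, 1, 4, 5, 6}; each is 2-regular, so G = C_5 ⊔ C_5. Aut of a disjoint union of two copies of C_5 is the wreath product D_5 ≀ Z_2, of order 2·10² = 200. This group acts transitively on the 10 vertices.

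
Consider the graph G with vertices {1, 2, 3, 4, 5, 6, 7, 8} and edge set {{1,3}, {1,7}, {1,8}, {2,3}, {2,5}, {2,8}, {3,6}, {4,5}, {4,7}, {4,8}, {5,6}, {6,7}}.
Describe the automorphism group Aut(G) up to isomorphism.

the hyperoctahedral group B_3

G is 3-regular and bipartite on 2^3 = 8 vertices with girth 4; it is the hypercube graph Q_3. Aut(Q_3) consists of the signed permutations of the 3 coordinate axes: 3! permutations times 2^3 sign flips, so |Aut| = 2^3·3! = 48.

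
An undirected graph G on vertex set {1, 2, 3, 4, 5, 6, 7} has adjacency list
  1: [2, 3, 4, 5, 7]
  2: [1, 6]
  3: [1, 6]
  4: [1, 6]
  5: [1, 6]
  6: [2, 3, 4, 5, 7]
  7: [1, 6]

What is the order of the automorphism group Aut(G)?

240

The vertices split by degree into {1, 6} (degree 5) and {2, 3, 4, 5, 7} (degree 2); every edge runs between the two parts, so G is the complete bipartite graph K_{2,5}. Automorphisms preserve the bipartition setwise (since the parts differ in size) and act as S_2 × S_5 within it; |Aut| = 240.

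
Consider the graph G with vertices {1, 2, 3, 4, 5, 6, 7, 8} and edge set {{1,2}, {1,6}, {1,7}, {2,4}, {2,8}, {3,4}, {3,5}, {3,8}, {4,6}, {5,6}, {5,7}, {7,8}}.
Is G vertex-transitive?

G is 3-regular and bipartite on 2^3 = 8 vertices with girth 4; it is the hypercube graph Q_3. The symmetry group of the 3-cube is the hyperoctahedral group B_3 = Z_2 ≀ S_3, of order 2^3·3! = 48. Under this action every vertex can be carried to every other, so G is vertex-transitive.

Yes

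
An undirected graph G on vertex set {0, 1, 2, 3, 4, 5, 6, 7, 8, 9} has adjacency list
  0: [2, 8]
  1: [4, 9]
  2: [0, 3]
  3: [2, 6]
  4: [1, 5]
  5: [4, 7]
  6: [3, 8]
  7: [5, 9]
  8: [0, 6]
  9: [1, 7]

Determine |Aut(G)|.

200

G has two connected components, {0, 2, 3, 6, 8} and {1, 4, 5, 7, 9}; each is 2-regular, so G = C_5 ⊔ C_5. With two isomorphic components, Aut(G) = Aut(C_5) ≀ S_2 = (D_5 × D_5) ⋊ Z_2: permute each cycle by D_5, then optionally swap the two cycles. Order 2·(2·5)² = 200.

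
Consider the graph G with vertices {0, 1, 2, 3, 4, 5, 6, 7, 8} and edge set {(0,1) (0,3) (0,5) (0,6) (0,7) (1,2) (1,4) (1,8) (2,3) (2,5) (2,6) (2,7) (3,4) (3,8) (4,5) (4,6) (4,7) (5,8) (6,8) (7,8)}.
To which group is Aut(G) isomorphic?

S_5 × S_4

The vertices split by degree into {0, 2, 4, 8} (degree 5) and {1, 3, 5, 6, 7} (degree 4); every edge runs between the two parts, so G is the complete bipartite graph K_{4,5}. Automorphisms preserve the bipartition setwise (since the parts differ in size) and act as S_5 × S_4 within it; |Aut| = 2880.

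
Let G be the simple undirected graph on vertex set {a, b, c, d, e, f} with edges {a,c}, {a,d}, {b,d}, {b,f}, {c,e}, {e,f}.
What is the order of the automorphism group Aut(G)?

12

Every vertex has degree 2 and the graph is connected, so G is the 6-cycle C_6. C_6 has 6 rotations and 6 reflections, so Aut(C_6) ≅ D_6 of order 12.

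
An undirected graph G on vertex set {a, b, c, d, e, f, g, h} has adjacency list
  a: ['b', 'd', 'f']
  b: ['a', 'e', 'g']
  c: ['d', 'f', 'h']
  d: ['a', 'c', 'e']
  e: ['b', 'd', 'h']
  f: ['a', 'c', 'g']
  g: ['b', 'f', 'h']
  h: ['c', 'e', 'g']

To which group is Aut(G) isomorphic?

G is 3-regular and bipartite on 2^3 = 8 vertices with girth 4; it is the hypercube graph Q_3. Aut(Q_3) consists of the signed permutations of the 3 coordinate axes: 3! permutations times 2^3 sign flips, so |Aut| = 2^3·3! = 48.

Z_2^3 ⋊ S_3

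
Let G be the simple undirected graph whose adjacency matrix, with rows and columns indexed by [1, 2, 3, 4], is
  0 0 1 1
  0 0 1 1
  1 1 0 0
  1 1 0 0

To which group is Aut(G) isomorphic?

(S_2 × S_2) ⋊ Z_2

G is 2-regular and bipartite with parts {3, 4} and {1, 2} (each part is independent and every cross-pair is an edge), so G = K_{2,2}. Aut(K_{2,2}) is the wreath product S_2 ≀ Z_2: permute within each part, then optionally swap the parts; |Aut| = 2·(2!)² = 8.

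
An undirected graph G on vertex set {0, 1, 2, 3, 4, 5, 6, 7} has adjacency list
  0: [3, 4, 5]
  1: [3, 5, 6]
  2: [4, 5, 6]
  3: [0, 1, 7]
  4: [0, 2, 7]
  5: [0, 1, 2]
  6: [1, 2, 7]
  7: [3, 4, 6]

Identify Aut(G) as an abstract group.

the hyperoctahedral group B_3

G is 3-regular and bipartite on 2^3 = 8 vertices with girth 4; it is the hypercube graph Q_3. The symmetry group of the 3-cube is the hyperoctahedral group B_3 = Z_2 ≀ S_3, of order 2^3·3! = 48.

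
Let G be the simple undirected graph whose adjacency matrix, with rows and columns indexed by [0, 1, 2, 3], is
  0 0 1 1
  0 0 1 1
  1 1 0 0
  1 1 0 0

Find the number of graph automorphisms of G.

8

Every vertex has degree 2 and the graph is connected, so G is the 4-cycle C_4. The automorphisms of the 4-cycle are exactly the symmetries of a regular 4-gon: the dihedral group D_4, |D_4| = 8.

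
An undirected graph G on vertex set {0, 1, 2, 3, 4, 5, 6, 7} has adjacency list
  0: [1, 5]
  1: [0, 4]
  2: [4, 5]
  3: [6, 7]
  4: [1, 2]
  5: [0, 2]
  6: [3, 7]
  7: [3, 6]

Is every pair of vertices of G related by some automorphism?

G has two connected components, {0, 1, 2, 4, 5} and {3, 6, 7}; each is 2-regular, so G = C_5 ⊔ C_3. The orbit of 0 under Aut(G) is {0, 1, 2, 4, 5}, which does not contain 3, so G is not vertex-transitive.

No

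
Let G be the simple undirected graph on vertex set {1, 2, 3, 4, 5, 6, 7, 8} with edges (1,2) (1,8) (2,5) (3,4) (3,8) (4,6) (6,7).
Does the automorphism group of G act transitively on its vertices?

No

Automorphisms preserve degree, but G has vertices of degree 1 and vertices of degree 2; no automorphism maps one to the other, so G is not vertex-transitive.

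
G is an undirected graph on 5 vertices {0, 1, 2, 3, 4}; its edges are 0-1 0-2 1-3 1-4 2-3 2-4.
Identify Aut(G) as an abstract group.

S_3 × S_2

The vertices split by degree into {1, 2} (degree 3) and {0, 3, 4} (degree 2); every edge runs between the two parts, so G is the complete bipartite graph K_{2,3}. Automorphisms preserve the bipartition setwise (since the parts differ in size) and act as S_3 × S_2 within it; |Aut| = 12.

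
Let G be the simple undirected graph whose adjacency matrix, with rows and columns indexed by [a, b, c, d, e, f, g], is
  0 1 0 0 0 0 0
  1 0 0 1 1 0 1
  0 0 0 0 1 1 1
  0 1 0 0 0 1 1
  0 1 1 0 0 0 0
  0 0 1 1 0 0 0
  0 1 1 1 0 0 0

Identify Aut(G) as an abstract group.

the trivial group

Degrees alone do not determine every vertex (e.g. c and d both have degree 3), but their neighbour-degree multisets differ: N(c) has degrees [2, 2, 3] while N(d) has degrees [2, 3, 4]. Repeating this refinement separates all vertices, so the only automorphism is the identity.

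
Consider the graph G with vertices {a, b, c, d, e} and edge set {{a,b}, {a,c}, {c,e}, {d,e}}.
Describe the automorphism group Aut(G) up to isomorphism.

The degree sequence is [2, 1, 2, 1, 2]; the two degree-1 vertices b and d are the ends of a path, so G = P_5. The only nontrivial automorphism of a path is the end-to-end reflection, so Aut(G) ≅ Z_2.

Z_2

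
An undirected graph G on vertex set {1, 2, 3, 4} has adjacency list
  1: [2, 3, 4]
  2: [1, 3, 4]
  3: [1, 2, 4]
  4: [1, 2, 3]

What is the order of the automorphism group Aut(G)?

24

All 4 vertices are pairwise adjacent: G = K_4. Any permutation of the 4 vertices preserves K_4, so Aut(K_4) = S_4 of order 4! = 24.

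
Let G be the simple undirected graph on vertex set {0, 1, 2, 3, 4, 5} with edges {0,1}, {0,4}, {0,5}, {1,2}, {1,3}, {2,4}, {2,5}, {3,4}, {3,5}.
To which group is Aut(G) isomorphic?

G is 3-regular and bipartite with parts {1, 4, 5} and {0, 2, 3} (each part is independent and every cross-pair is an edge), so G = K_{3,3}. Aut(K_{3,3}) is the wreath product S_3 ≀ Z_2: permute within each part, then optionally swap the parts; |Aut| = 2·(3!)² = 72.

S_3 ≀ Z_2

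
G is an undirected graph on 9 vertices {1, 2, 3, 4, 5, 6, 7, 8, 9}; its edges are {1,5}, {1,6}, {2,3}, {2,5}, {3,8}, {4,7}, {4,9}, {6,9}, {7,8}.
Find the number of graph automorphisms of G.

18

G is 2-regular and connected on 9 vertices, i.e. the cycle C_9. The automorphisms of the 9-cycle are exactly the symmetries of a regular 9-gon: the dihedral group D_9, |D_9| = 18.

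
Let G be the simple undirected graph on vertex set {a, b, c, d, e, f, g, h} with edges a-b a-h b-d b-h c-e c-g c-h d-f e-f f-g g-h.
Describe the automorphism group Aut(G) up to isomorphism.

The degree sequence is [2, 3, 3, 2, 2, 3, 3, 4]. Checking the degree-preserving permutations of the vertex set shows that none except the identity preserves every edge, so Aut(G) is trivial.

the trivial group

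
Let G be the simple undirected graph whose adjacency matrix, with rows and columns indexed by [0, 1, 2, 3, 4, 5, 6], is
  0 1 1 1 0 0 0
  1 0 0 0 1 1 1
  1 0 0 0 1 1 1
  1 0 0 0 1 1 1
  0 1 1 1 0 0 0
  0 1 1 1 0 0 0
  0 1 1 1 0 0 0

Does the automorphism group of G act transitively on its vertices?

No

Automorphisms preserve degree, but G has vertices of degree 3 and vertices of degree 4; no automorphism maps one to the other, so G is not vertex-transitive.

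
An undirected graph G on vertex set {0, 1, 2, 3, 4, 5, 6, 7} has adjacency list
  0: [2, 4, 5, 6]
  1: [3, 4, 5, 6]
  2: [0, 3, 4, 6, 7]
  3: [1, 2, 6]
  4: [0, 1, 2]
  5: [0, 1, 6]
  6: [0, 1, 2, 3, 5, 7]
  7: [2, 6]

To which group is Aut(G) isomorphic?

Degrees alone do not determine every vertex (e.g. 0 and 1 both have degree 4), but their neighbour-degree multisets differ: N(0) has degrees [3, 3, 5, 6] while N(1) has degrees [3, 3, 3, 6]. Repeating this refinement separates all vertices, so the only automorphism is the identity.

{e}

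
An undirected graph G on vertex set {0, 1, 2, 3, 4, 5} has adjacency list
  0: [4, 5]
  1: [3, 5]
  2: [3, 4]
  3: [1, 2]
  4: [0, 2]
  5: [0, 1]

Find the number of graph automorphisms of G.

Every vertex has degree 2 and the graph is connected, so G is the 6-cycle C_6. The automorphisms of the 6-cycle are exactly the symmetries of a regular 6-gon: the dihedral group D_6, |D_6| = 12.

12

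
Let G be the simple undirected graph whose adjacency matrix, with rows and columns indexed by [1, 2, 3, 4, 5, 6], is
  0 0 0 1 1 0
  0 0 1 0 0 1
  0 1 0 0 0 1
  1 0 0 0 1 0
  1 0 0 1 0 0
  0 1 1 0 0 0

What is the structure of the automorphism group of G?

G has two connected components, {2, 3, 6} and {1, 4, 5}; each is 2-regular, so G = C_3 ⊔ C_3. With two isomorphic components, Aut(G) = Aut(C_3) ≀ S_2 = (D_3 × D_3) ⋊ Z_2: permute each cycle by D_3, then optionally swap the two cycles. Order 2·(2·3)² = 72.

D_3 ≀ Z_2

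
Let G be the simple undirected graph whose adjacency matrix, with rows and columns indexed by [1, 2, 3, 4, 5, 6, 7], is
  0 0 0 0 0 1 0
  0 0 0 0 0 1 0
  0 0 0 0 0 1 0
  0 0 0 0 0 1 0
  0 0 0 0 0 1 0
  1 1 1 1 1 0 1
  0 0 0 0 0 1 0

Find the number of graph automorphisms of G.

Vertex 6 has degree 6 and every other vertex has degree 1, so G is the star K_{1,6} with centre 6. Any automorphism fixes the centre and permutes the 6 leaves freely, so Aut(G) ≅ S_6 of order 6! = 720.

720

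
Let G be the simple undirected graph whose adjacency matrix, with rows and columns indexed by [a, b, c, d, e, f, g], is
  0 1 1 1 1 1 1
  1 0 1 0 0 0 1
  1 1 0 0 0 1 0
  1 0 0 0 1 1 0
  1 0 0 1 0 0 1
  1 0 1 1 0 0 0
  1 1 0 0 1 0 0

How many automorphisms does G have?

Vertex a is the unique vertex of degree 6; the remaining 6 vertices each have degree 3 and induce a cycle, so G is the wheel on 7 vertices with hub a. Every automorphism fixes the hub and acts on the rim 6-cycle, so Aut(G) ≅ Aut(C_6) = D_6 of order 12.

12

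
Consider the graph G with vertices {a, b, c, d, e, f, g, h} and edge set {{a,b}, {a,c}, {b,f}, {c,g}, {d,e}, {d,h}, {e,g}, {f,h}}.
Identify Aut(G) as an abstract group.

D_8

Every vertex has degree 2 and the graph is connected, so G is the 8-cycle C_8. C_8 has 8 rotations and 8 reflections, so Aut(C_8) ≅ D_8 of order 16.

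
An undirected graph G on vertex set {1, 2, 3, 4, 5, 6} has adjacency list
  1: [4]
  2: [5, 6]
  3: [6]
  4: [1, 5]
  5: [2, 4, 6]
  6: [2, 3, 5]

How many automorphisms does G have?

Degrees alone do not determine every vertex (e.g. 1 and 3 both have degree 1), but their neighbour-degree multisets differ: N(1) has degrees [2] while N(3) has degrees [3]. Repeating this refinement separates all vertices, so the only automorphism is the identity.

1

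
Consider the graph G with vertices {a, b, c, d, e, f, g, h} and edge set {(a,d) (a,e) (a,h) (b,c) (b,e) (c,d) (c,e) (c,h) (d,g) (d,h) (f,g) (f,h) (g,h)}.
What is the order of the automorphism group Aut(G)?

Degrees alone do not determine every vertex (e.g. a and e both have degree 3), but their neighbour-degree multisets differ: N(a) has degrees [3, 4, 5] while N(e) has degrees [2, 3, 4]. Repeating this refinement separates all vertices, so the only automorphism is the identity.

1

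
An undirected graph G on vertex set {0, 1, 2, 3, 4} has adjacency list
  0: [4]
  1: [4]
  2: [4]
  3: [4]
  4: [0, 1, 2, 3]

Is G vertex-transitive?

No

Vertex 4 is the only vertex of degree 4, so every automorphism fixes it; G is not vertex-transitive.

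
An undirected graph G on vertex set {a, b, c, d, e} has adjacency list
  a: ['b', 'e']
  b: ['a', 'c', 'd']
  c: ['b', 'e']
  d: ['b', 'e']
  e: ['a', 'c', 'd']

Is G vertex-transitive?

Automorphisms preserve degree, but G has vertices of degree 2 and vertices of degree 3; no automorphism maps one to the other, so G is not vertex-transitive.

No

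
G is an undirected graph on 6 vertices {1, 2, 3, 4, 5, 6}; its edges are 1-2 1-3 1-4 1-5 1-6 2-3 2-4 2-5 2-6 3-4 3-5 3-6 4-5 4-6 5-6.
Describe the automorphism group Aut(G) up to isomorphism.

Every vertex has degree 5, so G is the complete graph K_6. Any permutation of the 6 vertices preserves K_6, so Aut(K_6) = S_6 of order 6! = 720.

S_6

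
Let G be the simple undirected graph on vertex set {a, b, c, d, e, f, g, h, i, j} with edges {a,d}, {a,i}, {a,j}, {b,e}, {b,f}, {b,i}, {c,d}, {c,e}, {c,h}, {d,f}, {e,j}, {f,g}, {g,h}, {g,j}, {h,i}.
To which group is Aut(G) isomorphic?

the symmetric group S_5

G is 3-regular on 10 vertices with no triangles and no 4-cycles (girth 5): this is the Petersen graph. Viewing the Petersen graph as the Kneser graph K(5,2) — vertices are 2-subsets of {1,…,5}, edges join disjoint pairs — its automorphisms are exactly the permutations of the 5-element set, so Aut ≅ S_5 of order 120.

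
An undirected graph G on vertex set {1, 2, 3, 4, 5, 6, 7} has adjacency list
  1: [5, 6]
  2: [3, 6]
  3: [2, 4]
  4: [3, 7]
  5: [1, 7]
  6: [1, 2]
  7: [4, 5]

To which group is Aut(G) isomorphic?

G is 2-regular and connected on 7 vertices, i.e. the cycle C_7. The automorphisms of the 7-cycle are exactly the symmetries of a regular 7-gon: the dihedral group D_7, |D_7| = 14.

D_7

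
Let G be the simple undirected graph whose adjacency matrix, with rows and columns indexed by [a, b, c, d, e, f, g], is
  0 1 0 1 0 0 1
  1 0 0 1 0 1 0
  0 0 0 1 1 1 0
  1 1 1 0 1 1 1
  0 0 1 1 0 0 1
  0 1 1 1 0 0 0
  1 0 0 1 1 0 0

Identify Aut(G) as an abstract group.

D_6

Vertex d is the unique vertex of degree 6; the remaining 6 vertices each have degree 3 and induce a cycle, so G is the wheel on 7 vertices with hub d. With the hub fixed, the remaining symmetry is that of the rim cycle C_6, giving the dihedral group D_6.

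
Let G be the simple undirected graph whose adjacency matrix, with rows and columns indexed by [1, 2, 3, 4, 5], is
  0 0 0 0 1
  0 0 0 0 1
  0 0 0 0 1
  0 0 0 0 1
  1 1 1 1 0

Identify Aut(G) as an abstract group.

Vertex 5 has degree 4 and every other vertex has degree 1, so G is the star K_{1,4} with centre 5. Any automorphism fixes the centre and permutes the 4 leaves freely, so Aut(G) ≅ S_4 of order 4! = 24.

the symmetric group on 4 letters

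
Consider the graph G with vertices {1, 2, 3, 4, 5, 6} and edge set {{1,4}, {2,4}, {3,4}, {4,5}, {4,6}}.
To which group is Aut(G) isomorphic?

the symmetric group on 5 letters

Vertex 4 has degree 5 and every other vertex has degree 1, so G is the star K_{1,5} with centre 4. The 5 leaves are pairwise interchangeable while the centre is fixed, giving Aut(G) = S_5.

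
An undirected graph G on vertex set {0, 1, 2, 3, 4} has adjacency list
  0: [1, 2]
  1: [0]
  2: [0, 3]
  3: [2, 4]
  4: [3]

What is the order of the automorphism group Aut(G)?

2

The degree sequence is [2, 1, 2, 2, 1]; the two degree-1 vertices 1 and 4 are the ends of a path, so G = P_5. The only nontrivial automorphism of a path is the end-to-end reflection, so Aut(G) ≅ Z_2.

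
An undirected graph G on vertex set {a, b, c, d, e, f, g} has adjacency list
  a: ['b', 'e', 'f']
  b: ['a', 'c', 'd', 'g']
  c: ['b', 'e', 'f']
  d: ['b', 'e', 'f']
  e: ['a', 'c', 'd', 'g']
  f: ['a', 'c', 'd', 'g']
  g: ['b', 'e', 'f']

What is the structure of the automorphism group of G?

S_3 × S_4

The vertices split by degree into {b, e, f} (degree 4) and {a, c, d, g} (degree 3); every edge runs between the two parts, so G is the complete bipartite graph K_{3,4}. Automorphisms preserve the bipartition setwise (since the parts differ in size) and act as S_3 × S_4 within it; |Aut| = 144.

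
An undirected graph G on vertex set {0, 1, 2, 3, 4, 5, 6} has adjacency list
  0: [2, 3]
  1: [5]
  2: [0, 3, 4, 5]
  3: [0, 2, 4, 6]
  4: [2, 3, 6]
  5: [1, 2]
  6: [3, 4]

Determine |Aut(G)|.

1

The degree sequence is [2, 1, 4, 4, 3, 2, 2]. Checking the degree-preserving permutations of the vertex set shows that none except the identity preserves every edge, so Aut(G) is trivial.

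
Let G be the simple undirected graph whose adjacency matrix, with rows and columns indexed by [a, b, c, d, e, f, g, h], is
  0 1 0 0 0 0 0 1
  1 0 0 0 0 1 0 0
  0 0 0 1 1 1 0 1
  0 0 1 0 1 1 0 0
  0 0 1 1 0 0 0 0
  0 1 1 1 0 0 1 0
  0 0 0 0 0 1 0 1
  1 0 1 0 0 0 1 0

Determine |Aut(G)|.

1

The degree sequence is [2, 2, 4, 3, 2, 4, 2, 3]. Checking the degree-preserving permutations of the vertex set shows that none except the identity preserves every edge, so Aut(G) is trivial.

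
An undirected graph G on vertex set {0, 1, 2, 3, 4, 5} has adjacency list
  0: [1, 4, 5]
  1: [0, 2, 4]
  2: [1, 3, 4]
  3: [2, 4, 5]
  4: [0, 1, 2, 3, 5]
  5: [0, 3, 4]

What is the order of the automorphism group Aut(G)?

10

Vertex 4 is the unique vertex of degree 5; the remaining 5 vertices each have degree 3 and induce a cycle, so G is the wheel on 6 vertices with hub 4. Every automorphism fixes the hub and acts on the rim 5-cycle, so Aut(G) ≅ Aut(C_5) = D_5 of order 10.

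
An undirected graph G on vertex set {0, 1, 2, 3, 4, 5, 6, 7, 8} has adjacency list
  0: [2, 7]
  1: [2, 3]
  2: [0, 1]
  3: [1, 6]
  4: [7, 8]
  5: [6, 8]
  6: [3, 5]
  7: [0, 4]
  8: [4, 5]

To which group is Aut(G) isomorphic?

D_9

Every vertex has degree 2 and the graph is connected, so G is the 9-cycle C_9. C_9 has 9 rotations and 9 reflections, so Aut(C_9) ≅ D_9 of order 18.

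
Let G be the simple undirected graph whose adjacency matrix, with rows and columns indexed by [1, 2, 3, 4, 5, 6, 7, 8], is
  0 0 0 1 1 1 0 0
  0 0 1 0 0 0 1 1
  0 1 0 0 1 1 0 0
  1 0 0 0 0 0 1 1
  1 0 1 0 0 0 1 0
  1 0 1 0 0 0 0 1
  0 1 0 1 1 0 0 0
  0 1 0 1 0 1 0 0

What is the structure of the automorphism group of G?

Z_2^3 ⋊ S_3

G is 3-regular and bipartite on 2^3 = 8 vertices with girth 4; it is the hypercube graph Q_3. The symmetry group of the 3-cube is the hyperoctahedral group B_3 = Z_2 ≀ S_3, of order 2^3·3! = 48.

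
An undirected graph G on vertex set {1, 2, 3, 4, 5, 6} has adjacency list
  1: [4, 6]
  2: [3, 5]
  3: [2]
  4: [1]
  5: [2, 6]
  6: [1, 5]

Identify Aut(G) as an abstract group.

The degree sequence is [2, 2, 1, 1, 2, 2]; the two degree-1 vertices 3 and 4 are the ends of a path, so G = P_6. The only nontrivial automorphism of a path is the end-to-end reflection, so Aut(G) ≅ Z_2.

C_2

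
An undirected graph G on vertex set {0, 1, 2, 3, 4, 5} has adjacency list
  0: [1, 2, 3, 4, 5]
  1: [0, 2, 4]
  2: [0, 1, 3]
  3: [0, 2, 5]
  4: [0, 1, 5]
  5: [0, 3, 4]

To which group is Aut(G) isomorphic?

the dihedral group of order 10

Vertex 0 is the unique vertex of degree 5; the remaining 5 vertices each have degree 3 and induce a cycle, so G is the wheel on 6 vertices with hub 0. Every automorphism fixes the hub and acts on the rim 5-cycle, so Aut(G) ≅ Aut(C_5) = D_5 of order 10.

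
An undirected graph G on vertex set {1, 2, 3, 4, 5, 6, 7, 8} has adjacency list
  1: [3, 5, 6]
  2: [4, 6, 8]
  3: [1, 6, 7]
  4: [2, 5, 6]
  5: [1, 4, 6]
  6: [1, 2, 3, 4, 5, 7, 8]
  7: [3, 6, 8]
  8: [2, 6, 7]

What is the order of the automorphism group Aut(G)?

Vertex 6 is the unique vertex of degree 7; the remaining 7 vertices each have degree 3 and induce a cycle, so G is the wheel on 8 vertices with hub 6. With the hub fixed, the remaining symmetry is that of the rim cycle C_7, giving the dihedral group D_7.

14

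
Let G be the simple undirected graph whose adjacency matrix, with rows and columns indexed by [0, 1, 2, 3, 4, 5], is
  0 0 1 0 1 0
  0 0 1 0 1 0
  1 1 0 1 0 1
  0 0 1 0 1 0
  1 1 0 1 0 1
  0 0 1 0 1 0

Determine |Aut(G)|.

The vertices split by degree into {2, 4} (degree 4) and {0, 1, 3, 5} (degree 2); every edge runs between the two parts, so G is the complete bipartite graph K_{2,4}. The parts have unequal sizes, so no automorphism swaps them; each part is permuted independently, giving S_4 × S_2 of order 4!·2! = 48.

48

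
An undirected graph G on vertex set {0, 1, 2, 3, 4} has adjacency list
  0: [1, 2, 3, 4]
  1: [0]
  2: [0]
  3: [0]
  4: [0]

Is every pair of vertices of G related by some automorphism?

Vertex 0 is the only vertex of degree 4, so every automorphism fixes it; G is not vertex-transitive.

No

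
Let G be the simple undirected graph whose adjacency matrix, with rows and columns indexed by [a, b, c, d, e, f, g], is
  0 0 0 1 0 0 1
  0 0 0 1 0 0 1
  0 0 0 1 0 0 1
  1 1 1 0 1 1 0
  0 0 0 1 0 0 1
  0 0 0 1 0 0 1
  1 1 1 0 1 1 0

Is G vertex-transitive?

Automorphisms preserve degree, but G has vertices of degree 2 and vertices of degree 5; no automorphism maps one to the other, so G is not vertex-transitive.

No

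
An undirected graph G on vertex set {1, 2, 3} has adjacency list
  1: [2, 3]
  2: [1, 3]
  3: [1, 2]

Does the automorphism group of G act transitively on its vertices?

Every vertex has degree 2, so G is the complete graph K_3. Every bijection on the vertex set is an automorphism of K_3; hence Aut(K_3) ≅ S_3, order 6. This group acts transitively on the 3 vertices.

Yes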